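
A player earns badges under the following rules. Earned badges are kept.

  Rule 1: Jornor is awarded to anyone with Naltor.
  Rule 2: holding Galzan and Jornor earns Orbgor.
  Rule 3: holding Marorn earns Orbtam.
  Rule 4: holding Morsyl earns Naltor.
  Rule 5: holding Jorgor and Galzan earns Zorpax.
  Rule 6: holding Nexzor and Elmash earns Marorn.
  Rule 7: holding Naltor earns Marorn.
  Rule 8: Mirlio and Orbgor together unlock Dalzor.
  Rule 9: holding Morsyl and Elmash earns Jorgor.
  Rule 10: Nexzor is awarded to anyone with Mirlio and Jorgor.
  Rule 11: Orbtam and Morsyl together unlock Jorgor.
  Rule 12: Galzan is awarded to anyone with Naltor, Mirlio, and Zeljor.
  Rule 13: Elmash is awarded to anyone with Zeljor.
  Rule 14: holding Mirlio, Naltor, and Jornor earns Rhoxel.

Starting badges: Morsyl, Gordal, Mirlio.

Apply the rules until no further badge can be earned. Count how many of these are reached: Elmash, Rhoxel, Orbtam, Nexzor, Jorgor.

4

With Morsyl, Naltor is earned (Rule 4).
With Naltor, Jornor is earned (Rule 1).
With Naltor, Marorn is earned (Rule 7).
With Mirlio, Naltor, and Jornor, Rhoxel is earned (Rule 14).
With Marorn, Orbtam is earned (Rule 3).
With Orbtam and Morsyl, Jorgor is earned (Rule 11).
With Mirlio and Jorgor, Nexzor is earned (Rule 10).
Elmash would need Zeljor (Rule 13), but Zeljor is never earned.
Rhoxel: reached.
Orbtam: reached.
Nexzor: reached.
Jorgor: reached.
Reached: Rhoxel, Orbtam, Nexzor, and Jorgor — 4 of the 5.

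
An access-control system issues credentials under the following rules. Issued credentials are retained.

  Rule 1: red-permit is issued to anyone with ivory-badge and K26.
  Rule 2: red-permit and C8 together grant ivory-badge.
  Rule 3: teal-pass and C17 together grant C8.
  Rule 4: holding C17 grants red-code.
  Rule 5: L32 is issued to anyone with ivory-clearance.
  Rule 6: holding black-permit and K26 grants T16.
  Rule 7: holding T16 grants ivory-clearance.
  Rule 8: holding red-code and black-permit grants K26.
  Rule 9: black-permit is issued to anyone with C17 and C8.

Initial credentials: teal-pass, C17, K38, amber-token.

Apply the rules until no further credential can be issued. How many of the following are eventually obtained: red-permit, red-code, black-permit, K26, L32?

Holding C17 grants red-code (Rule 4).
Holding teal-pass and C17 grants C8 (Rule 3).
Holding C17 and C8 grants black-permit (Rule 9).
Holding red-code and black-permit grants K26 (Rule 8).
Holding black-permit and K26 grants T16 (Rule 6).
Holding T16 grants ivory-clearance (Rule 7).
Holding ivory-clearance grants L32 (Rule 5).
red-permit would need ivory-badge and K26 (Rule 1), but ivory-badge is never granted.
red-code: reached.
black-permit: reached.
K26: reached.
L32: reached.
Reached: red-code, black-permit, K26, and L32 — 4 of the 5.

4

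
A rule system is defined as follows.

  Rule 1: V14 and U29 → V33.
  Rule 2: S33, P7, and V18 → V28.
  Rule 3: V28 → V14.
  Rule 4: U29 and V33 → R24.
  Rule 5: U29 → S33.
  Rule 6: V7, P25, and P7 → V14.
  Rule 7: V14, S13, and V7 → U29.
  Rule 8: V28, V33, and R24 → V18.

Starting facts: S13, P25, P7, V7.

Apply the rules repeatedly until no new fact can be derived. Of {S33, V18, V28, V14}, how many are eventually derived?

2

V7, P25, and P7 hold, so V14 follows (Rule 6).
V14, S13, and V7 hold, so U29 follows (Rule 7).
U29 holds, so S33 follows (Rule 5).
S33: reached.
V18 would need V28, V33, and R24 (Rule 8), but V28 is never established.
V28 would need S33, P7, and V18 (Rule 2), but V18 is never established.
V14: reached.
Reached: S33 and V14 — 2 of the 4.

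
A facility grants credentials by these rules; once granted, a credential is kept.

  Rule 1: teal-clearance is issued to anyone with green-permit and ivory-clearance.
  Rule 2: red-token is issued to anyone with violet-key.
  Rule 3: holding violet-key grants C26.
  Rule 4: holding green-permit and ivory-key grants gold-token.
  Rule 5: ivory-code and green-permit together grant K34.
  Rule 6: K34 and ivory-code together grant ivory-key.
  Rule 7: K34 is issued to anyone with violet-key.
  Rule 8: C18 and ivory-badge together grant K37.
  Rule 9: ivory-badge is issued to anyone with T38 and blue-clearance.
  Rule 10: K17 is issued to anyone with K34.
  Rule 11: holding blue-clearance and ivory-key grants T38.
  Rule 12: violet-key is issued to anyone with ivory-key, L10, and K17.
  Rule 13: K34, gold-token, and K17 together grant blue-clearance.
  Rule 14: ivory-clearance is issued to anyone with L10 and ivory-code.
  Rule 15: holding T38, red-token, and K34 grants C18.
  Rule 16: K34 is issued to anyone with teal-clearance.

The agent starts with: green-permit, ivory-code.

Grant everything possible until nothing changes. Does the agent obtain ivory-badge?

Holding ivory-code and green-permit grants K34 (Rule 5).
Holding K34 grants K17 (Rule 10).
Holding K34 and ivory-code grants ivory-key (Rule 6).
Holding green-permit and ivory-key grants gold-token (Rule 4).
Holding K34, gold-token, and K17 grants blue-clearance (Rule 13).
Holding blue-clearance and ivory-key grants T38 (Rule 11).
Holding T38 and blue-clearance grants ivory-badge (Rule 9).

Yes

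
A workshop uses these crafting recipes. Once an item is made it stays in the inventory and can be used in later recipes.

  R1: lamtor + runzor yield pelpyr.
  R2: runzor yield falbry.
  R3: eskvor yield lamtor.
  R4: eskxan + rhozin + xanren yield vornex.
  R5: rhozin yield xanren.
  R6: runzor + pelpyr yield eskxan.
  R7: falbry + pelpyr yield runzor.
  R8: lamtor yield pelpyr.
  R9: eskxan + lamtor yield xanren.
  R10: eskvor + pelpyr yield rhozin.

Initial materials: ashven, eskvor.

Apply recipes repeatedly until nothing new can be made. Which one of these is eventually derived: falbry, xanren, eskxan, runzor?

eskvor → lamtor (R3).
lamtor → pelpyr (R8).
Using R10, eskvor and pelpyr make rhozin.
rhozin → xanren (R5).
falbry would need runzor (R2), but runzor is never obtained. runzor would need falbry and pelpyr (R7), but falbry is never obtained. eskxan would need runzor and pelpyr (R6), but runzor is never obtained.

xanren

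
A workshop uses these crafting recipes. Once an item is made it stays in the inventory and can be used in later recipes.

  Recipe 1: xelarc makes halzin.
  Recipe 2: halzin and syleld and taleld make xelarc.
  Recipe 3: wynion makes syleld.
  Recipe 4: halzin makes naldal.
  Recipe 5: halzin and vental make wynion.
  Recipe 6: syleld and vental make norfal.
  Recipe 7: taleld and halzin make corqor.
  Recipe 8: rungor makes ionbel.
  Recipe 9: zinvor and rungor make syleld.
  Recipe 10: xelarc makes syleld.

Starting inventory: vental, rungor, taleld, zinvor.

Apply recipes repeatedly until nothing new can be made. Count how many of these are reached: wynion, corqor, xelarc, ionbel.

1

Using Recipe 8, rungor makes ionbel.
wynion would need halzin and vental (Recipe 5), but halzin is never obtained.
corqor would need taleld and halzin (Recipe 7), but halzin is never obtained.
xelarc would need halzin, syleld, and taleld (Recipe 2), but halzin is never obtained.
ionbel: reached.
Reached: ionbel — 1 of the 4.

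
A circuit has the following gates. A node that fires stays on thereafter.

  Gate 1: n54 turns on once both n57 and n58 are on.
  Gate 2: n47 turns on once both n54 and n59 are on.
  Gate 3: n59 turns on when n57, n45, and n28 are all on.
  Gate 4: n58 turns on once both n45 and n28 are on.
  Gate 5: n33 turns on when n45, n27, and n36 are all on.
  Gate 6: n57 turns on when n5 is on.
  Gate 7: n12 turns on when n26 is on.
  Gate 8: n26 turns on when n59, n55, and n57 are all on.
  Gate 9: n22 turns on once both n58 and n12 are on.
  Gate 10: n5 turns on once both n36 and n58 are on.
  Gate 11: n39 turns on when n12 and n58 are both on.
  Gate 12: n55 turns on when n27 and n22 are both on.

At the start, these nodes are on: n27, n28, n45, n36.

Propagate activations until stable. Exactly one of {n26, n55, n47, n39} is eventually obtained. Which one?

Gate 4: n45 and n28 on → n58 on.
Gate 10: n36 and n58 on → n5 on.
n5 is on, so n57 turns on (Gate 6).
n57 and n58 are on, so n54 turns on (Gate 1).
Gate 3: n57, n45, and n28 on → n59 on.
Gate 2: n54 and n59 on → n47 on.
n26 would need n59, n55, and n57 (Gate 8), but n55 never turns on. n55 would need n27 and n22 (Gate 12), but n22 never turns on. n39 would need n12 and n58 (Gate 11), but n12 never turns on.

n47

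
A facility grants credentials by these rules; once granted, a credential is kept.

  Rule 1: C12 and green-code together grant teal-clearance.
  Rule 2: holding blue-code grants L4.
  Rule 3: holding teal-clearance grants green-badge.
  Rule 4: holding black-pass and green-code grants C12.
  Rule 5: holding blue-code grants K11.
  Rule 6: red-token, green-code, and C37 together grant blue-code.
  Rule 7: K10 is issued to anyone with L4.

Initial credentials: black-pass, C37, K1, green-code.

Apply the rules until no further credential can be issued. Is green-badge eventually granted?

Holding black-pass and green-code grants C12 (Rule 4).
Holding C12 and green-code grants teal-clearance (Rule 1).
Holding teal-clearance grants green-badge (Rule 3).

Yes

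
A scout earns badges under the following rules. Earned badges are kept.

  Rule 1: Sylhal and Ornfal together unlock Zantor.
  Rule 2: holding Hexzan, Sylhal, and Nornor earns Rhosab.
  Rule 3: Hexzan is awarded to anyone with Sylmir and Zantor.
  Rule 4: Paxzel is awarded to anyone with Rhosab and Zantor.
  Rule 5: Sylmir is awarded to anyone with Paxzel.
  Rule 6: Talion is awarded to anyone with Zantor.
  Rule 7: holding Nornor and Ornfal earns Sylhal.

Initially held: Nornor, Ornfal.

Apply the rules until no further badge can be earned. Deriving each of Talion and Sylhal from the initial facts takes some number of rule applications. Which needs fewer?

Sylhal: With Nornor and Ornfal, Sylhal is earned (Rule 7). [1 rule application]
Talion: With Nornor and Ornfal, Sylhal is earned (Rule 7). With Sylhal and Ornfal, Zantor is earned (Rule 1). With Zantor, Talion is earned (Rule 6). [3 rule applications]
Sylhal needs fewer.

Sylhal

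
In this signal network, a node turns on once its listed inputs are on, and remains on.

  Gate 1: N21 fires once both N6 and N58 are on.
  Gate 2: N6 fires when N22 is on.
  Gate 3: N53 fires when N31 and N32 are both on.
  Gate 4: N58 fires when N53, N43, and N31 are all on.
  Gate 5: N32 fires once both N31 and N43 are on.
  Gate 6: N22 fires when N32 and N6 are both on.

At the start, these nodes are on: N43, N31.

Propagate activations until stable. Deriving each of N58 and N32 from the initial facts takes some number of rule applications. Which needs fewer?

N32: Gate 5: N31 and N43 on → N32 on. [1 rule application]
N58: Gate 5: N31 and N43 on → N32 on. N31 and N32 are on, so N53 fires (Gate 3). Gate 4: N53, N43, and N31 on → N58 on. [3 rule applications]
N32 needs fewer.

N32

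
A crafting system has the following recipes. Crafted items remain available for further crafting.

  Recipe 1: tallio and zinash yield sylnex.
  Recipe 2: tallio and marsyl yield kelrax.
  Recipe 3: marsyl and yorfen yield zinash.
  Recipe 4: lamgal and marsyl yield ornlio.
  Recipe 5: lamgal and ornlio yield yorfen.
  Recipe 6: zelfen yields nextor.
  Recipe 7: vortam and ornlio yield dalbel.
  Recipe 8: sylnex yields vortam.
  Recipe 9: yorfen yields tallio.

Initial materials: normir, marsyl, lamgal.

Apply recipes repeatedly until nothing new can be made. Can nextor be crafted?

nextor would need zelfen (Recipe 6), but zelfen is never obtained.

No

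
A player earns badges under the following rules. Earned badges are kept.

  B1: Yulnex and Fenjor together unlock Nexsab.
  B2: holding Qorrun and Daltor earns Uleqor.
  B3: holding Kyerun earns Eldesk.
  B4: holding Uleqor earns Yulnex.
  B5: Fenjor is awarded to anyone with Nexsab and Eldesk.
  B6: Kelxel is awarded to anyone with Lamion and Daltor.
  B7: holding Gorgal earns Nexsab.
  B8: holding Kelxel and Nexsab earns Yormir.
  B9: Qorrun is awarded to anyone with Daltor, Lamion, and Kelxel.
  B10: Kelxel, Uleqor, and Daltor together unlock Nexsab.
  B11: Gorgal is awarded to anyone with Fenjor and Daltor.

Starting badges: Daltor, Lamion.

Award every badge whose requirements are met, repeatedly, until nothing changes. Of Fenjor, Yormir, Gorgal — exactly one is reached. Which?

Yormir

With Lamion and Daltor, Kelxel is earned (B6).
With Daltor, Lamion, and Kelxel, Qorrun is earned (B9).
With Qorrun and Daltor, Uleqor is earned (B2).
With Kelxel, Uleqor, and Daltor, Nexsab is earned (B10).
With Kelxel and Nexsab, Yormir is earned (B8).
Fenjor would need Nexsab and Eldesk (B5), but Eldesk is never earned. Gorgal would need Fenjor and Daltor (B11), but Fenjor is never earned.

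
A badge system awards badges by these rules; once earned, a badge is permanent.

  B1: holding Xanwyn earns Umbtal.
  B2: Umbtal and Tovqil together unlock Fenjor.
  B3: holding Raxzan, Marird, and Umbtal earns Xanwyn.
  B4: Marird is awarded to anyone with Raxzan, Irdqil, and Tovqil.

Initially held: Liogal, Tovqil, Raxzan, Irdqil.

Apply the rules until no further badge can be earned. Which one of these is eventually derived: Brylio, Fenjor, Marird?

With Raxzan, Irdqil, and Tovqil, Marird is earned (B4).
Fenjor would need Umbtal and Tovqil (B2), but Umbtal is never earned. No rule produces Brylio, and it is not given.

Marird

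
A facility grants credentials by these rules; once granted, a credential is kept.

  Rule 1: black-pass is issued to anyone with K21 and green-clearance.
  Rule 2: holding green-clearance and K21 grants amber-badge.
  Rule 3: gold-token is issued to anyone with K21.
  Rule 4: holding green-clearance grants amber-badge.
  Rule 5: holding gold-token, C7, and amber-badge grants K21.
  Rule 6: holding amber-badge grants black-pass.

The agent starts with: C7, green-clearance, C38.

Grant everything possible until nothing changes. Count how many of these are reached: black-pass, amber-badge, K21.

Holding green-clearance grants amber-badge (Rule 4).
Holding amber-badge grants black-pass (Rule 6).
black-pass: reached.
amber-badge: reached.
K21 would need gold-token, C7, and amber-badge (Rule 5), but gold-token is never granted.
Reached: black-pass and amber-badge — 2 of the 3.

2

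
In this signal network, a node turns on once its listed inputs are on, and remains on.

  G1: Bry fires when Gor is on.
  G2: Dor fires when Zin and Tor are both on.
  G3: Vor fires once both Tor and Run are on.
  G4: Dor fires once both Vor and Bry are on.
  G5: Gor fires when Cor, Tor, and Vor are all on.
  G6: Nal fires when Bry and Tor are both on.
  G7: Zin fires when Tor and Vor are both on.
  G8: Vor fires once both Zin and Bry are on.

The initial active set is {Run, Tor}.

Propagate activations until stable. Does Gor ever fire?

Gor would need Cor, Tor, and Vor (G5), but Cor never turns on.

No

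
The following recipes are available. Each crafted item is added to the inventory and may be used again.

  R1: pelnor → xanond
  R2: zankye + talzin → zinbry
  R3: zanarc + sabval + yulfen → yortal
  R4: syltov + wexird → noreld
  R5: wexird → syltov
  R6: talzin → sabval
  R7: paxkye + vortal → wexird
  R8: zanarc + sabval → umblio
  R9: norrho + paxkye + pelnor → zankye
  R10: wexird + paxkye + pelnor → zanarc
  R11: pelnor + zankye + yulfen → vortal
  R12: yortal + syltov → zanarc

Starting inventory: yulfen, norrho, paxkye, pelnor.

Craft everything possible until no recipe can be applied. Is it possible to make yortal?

No

yortal would need zanarc, sabval, and yulfen (R3), but sabval is never obtained.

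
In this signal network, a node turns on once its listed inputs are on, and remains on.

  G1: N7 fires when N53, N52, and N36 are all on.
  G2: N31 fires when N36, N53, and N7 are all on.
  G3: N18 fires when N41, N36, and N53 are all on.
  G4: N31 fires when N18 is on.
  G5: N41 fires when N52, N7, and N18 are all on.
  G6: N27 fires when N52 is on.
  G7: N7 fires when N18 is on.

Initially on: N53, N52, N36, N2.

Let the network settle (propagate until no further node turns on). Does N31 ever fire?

N53, N52, and N36 are on, so N7 fires (G1).
G2: N36, N53, and N7 on → N31 on.

Yes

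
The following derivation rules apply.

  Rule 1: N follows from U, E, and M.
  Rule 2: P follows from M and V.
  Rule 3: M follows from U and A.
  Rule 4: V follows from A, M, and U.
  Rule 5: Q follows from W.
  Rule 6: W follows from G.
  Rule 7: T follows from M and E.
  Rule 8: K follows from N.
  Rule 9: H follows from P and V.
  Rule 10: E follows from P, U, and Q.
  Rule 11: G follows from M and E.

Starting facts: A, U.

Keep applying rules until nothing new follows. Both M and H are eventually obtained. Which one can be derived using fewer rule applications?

M: U and A hold, so M follows (Rule 3). [1 rule application]
H: U and A hold, so M follows (Rule 3). A, M, and U hold, so V follows (Rule 4). M and V hold, so P follows (Rule 2). P and V hold, so H follows (Rule 9). [4 rule applications]
M needs fewer.

M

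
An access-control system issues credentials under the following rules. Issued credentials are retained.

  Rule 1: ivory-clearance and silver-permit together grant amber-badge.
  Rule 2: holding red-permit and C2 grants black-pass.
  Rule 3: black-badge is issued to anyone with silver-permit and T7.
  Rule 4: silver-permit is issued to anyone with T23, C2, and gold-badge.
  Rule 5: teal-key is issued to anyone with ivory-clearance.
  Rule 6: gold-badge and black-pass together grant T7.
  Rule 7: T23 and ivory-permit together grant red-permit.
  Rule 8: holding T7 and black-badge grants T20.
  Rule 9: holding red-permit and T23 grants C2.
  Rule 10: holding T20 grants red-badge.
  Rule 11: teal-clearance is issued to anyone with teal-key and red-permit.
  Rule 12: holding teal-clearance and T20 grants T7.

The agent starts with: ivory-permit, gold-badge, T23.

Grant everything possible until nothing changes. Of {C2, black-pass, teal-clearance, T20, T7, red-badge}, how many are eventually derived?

Holding T23 and ivory-permit grants red-permit (Rule 7).
Holding red-permit and T23 grants C2 (Rule 9).
Holding red-permit and C2 grants black-pass (Rule 2).
Holding T23, C2, and gold-badge grants silver-permit (Rule 4).
Holding gold-badge and black-pass grants T7 (Rule 6).
Holding silver-permit and T7 grants black-badge (Rule 3).
Holding T7 and black-badge grants T20 (Rule 8).
Holding T20 grants red-badge (Rule 10).
C2: reached.
black-pass: reached.
teal-clearance would need teal-key and red-permit (Rule 11), but teal-key is never granted.
T20: reached.
T7: reached.
red-badge: reached.
Reached: C2, black-pass, T20, T7, and red-badge — 5 of the 6.

5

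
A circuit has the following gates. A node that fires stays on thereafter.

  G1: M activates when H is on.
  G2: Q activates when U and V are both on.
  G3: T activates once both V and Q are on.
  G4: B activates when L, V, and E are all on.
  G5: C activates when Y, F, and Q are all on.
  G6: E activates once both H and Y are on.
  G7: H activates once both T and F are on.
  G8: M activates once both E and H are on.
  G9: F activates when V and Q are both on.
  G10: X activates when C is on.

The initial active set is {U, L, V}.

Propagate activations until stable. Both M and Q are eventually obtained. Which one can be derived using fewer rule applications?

Q: U and V are on, so Q activates (G2). [1 rule application]
M: G2: U and V on → Q on. G3: V and Q on → T on. V and Q are on, so F activates (G9). G7: T and F on → H on. G1: H on → M on. [5 rule applications]
Q needs fewer.

Q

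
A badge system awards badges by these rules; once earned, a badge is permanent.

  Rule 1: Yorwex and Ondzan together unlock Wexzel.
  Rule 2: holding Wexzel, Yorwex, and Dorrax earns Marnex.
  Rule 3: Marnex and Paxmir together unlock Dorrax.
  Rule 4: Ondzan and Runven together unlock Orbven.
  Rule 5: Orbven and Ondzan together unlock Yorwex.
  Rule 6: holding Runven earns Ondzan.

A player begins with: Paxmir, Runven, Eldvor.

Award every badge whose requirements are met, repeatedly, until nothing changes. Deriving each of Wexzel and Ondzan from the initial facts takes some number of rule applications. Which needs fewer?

Ondzan

Ondzan: With Runven, Ondzan is earned (Rule 6). [1 rule application]
Wexzel: With Runven, Ondzan is earned (Rule 6). With Ondzan and Runven, Orbven is earned (Rule 4). With Orbven and Ondzan, Yorwex is earned (Rule 5). With Yorwex and Ondzan, Wexzel is earned (Rule 1). [4 rule applications]
Ondzan needs fewer.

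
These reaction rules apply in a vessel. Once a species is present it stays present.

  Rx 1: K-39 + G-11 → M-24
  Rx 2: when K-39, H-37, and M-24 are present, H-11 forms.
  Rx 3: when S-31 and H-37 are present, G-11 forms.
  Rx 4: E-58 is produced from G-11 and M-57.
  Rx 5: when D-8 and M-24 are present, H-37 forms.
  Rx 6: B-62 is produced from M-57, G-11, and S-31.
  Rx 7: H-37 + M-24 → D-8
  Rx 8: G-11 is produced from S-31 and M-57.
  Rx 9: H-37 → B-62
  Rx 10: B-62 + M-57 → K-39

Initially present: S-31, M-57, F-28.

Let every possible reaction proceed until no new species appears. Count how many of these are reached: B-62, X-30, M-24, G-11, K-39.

4

S-31 and M-57 present → G-11 forms (Rx 8).
M-57, G-11, and S-31 present → B-62 forms (Rx 6).
B-62 and M-57 present → K-39 forms (Rx 10).
K-39 and G-11 present → M-24 forms (Rx 1).
B-62: reached.
No rule produces X-30, and it is not given.
M-24: reached.
G-11: reached.
K-39: reached.
Reached: B-62, M-24, G-11, and K-39 — 4 of the 5.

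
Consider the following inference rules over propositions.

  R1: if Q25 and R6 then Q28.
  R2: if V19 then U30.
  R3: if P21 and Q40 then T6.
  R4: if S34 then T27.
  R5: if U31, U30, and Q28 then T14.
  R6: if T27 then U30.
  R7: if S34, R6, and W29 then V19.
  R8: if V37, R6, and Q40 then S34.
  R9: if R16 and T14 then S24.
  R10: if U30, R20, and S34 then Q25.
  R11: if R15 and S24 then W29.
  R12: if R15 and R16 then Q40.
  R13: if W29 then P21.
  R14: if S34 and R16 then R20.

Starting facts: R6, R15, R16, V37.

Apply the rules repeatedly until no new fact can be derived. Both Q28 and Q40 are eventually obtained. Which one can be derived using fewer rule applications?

Q40: From R15 and R16, R12 gives Q40. [1 rule application]
Q28: R15 and R16 hold, so Q40 follows (R12). V37, R6, and Q40 hold, so S34 follows (R8). From S34 and R16, R14 gives R20. From S34, R4 gives T27. From T27, R6 gives U30. From U30, R20, and S34, R10 gives Q25. From Q25 and R6, R1 gives Q28. [7 rule applications]
Q40 needs fewer.

Q40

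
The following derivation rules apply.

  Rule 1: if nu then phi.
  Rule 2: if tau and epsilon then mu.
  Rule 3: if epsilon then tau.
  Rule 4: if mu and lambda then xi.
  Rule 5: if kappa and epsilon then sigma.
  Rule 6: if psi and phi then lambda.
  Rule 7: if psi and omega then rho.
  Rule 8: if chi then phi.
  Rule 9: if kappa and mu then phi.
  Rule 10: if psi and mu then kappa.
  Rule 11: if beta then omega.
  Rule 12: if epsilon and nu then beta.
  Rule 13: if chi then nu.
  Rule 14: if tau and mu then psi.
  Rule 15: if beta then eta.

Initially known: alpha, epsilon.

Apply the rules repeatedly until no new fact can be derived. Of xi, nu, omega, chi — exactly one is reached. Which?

xi

From epsilon, Rule 3 gives tau.
From tau and epsilon, Rule 2 gives mu.
tau and mu hold, so psi follows (Rule 14).
From psi and mu, Rule 10 gives kappa.
kappa and mu hold, so phi follows (Rule 9).
From psi and phi, Rule 6 gives lambda.
From mu and lambda, Rule 4 gives xi.
omega would need beta (Rule 11), but beta is never established. nu would need chi (Rule 13), but chi is never established. No rule produces chi, and it is not given.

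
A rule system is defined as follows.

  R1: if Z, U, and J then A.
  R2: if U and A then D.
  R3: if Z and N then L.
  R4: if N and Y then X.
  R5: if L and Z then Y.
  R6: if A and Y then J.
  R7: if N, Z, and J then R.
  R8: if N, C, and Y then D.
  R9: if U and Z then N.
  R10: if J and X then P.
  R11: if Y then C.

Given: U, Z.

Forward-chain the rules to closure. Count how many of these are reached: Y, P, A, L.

U and Z hold, so N follows (R9).
Z and N hold, so L follows (R3).
L and Z hold, so Y follows (R5).
Y: reached.
P would need J and X (R10), but J is never established.
A would need Z, U, and J (R1), but J is never established.
L: reached.
Reached: Y and L — 2 of the 4.

2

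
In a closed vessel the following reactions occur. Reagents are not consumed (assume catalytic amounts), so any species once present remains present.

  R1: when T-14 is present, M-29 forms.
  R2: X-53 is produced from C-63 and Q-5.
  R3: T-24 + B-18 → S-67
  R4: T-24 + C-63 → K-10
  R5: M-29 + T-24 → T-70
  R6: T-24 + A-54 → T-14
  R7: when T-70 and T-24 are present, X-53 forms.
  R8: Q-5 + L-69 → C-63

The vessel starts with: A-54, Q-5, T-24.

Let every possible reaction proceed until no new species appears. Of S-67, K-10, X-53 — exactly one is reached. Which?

X-53

T-24 and A-54 present → T-14 forms (R6).
T-14 present → M-29 forms (R1).
M-29 and T-24 present → T-70 forms (R5).
T-70 and T-24 present → X-53 forms (R7).
K-10 would need T-24 and C-63 (R4), but C-63 never forms. S-67 would need T-24 and B-18 (R3), but B-18 never forms.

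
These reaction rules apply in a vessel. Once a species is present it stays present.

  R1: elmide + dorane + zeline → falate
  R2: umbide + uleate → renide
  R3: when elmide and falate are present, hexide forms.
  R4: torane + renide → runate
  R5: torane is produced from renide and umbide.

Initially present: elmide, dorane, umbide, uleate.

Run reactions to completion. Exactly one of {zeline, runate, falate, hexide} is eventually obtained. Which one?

umbide and uleate present → renide forms (R2).
renide and umbide present → torane forms (R5).
torane and renide present → runate forms (R4).
falate would need elmide, dorane, and zeline (R1), but zeline never forms. No rule produces zeline, and it is not given. hexide would need elmide and falate (R3), but falate never forms.

runate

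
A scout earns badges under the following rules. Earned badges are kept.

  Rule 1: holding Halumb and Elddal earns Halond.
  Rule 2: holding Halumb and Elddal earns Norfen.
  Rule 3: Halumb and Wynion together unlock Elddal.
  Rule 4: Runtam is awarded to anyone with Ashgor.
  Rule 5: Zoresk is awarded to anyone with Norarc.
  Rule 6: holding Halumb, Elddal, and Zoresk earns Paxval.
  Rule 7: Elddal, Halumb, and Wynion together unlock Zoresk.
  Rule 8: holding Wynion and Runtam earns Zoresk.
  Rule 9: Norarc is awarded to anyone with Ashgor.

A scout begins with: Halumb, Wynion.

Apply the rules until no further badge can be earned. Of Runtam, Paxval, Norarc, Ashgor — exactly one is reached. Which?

Paxval

With Halumb and Wynion, Elddal is earned (Rule 3).
With Elddal, Halumb, and Wynion, Zoresk is earned (Rule 7).
With Halumb, Elddal, and Zoresk, Paxval is earned (Rule 6).
Norarc would need Ashgor (Rule 9), but Ashgor is never earned. No rule produces Ashgor, and it is not given. Runtam would need Ashgor (Rule 4), but Ashgor is never earned.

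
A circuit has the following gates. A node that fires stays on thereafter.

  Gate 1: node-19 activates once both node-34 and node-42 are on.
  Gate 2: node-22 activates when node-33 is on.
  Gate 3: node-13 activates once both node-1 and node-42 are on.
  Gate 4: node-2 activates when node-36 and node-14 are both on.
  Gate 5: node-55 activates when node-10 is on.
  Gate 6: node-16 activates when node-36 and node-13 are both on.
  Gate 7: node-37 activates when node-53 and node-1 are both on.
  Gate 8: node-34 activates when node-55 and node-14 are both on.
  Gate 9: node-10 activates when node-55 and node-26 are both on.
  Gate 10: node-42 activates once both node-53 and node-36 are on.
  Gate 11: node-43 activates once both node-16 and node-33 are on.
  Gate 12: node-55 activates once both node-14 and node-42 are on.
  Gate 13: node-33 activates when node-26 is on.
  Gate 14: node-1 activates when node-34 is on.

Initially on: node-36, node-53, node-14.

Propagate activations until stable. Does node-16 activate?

Yes

node-53 and node-36 are on, so node-42 activates (Gate 10).
Gate 12: node-14 and node-42 on → node-55 on.
Gate 8: node-55 and node-14 on → node-34 on.
node-34 is on, so node-1 activates (Gate 14).
node-1 and node-42 are on, so node-13 activates (Gate 3).
Gate 6: node-36 and node-13 on → node-16 on.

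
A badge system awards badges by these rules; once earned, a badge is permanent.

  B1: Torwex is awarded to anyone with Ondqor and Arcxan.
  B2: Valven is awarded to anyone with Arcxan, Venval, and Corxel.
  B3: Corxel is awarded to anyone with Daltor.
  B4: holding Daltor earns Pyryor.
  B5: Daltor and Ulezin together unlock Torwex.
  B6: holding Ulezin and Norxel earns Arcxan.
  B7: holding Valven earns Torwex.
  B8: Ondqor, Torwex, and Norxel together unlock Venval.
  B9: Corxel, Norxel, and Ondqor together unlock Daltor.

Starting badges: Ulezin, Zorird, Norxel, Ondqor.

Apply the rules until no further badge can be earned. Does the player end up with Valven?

Valven would need Arcxan, Venval, and Corxel (B2), but Corxel is never earned.

No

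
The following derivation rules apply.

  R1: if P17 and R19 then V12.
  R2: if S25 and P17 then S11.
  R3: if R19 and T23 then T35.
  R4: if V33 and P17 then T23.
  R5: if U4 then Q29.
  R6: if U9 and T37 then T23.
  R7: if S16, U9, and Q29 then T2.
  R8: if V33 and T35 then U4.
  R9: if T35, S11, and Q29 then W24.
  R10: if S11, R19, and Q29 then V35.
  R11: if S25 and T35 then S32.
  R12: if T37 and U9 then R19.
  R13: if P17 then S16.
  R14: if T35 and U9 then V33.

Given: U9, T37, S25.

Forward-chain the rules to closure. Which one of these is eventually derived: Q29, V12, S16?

From T37 and U9, R12 gives R19.
From U9 and T37, R6 gives T23.
From R19 and T23, R3 gives T35.
T35 and U9 hold, so V33 follows (R14).
V33 and T35 hold, so U4 follows (R8).
U4 holds, so Q29 follows (R5).
S16 would need P17 (R13), but P17 is never established. V12 would need P17 and R19 (R1), but P17 is never established.

Q29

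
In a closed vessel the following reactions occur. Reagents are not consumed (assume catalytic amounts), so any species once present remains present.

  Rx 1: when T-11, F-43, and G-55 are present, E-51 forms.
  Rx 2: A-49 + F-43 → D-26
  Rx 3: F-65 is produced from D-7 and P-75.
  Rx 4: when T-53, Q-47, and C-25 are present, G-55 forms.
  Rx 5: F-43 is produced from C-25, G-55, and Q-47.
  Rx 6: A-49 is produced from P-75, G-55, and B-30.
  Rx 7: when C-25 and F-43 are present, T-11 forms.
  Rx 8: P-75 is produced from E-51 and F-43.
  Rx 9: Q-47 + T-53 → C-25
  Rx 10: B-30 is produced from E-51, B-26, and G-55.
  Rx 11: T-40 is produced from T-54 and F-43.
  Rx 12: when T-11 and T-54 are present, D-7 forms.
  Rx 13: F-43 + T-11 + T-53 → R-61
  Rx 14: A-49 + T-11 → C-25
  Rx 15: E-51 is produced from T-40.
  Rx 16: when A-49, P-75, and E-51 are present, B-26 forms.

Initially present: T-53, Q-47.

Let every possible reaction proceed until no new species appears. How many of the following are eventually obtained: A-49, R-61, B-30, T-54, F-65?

1

Q-47 and T-53 present → C-25 forms (Rx 9).
T-53, Q-47, and C-25 present → G-55 forms (Rx 4).
C-25, G-55, and Q-47 present → F-43 forms (Rx 5).
C-25 and F-43 present → T-11 forms (Rx 7).
F-43, T-11, and T-53 present → R-61 forms (Rx 13).
A-49 would need P-75, G-55, and B-30 (Rx 6), but B-30 never forms.
R-61: reached.
B-30 would need E-51, B-26, and G-55 (Rx 10), but B-26 never forms.
No rule produces T-54, and it is not given.
F-65 would need D-7 and P-75 (Rx 3), but D-7 never forms.
Reached: R-61 — 1 of the 5.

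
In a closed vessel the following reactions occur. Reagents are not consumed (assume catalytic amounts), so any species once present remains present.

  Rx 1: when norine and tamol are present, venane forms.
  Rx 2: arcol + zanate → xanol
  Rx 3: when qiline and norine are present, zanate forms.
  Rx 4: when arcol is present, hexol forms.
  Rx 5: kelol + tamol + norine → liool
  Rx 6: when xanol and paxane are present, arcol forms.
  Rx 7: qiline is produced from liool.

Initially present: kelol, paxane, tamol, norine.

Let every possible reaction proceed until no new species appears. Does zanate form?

Yes

kelol, tamol, and norine present → liool forms (Rx 5).
liool present → qiline forms (Rx 7).
qiline and norine present → zanate forms (Rx 3).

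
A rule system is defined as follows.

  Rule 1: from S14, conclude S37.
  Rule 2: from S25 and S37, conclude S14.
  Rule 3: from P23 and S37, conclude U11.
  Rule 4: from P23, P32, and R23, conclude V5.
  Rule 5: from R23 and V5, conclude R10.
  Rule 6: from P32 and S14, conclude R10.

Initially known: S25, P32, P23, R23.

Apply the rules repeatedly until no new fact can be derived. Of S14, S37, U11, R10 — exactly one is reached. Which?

R10

P23, P32, and R23 hold, so V5 follows (Rule 4).
R23 and V5 hold, so R10 follows (Rule 5).
S37 would need S14 (Rule 1), but S14 is never established. S14 would need S25 and S37 (Rule 2), but S37 is never established. U11 would need P23 and S37 (Rule 3), but S37 is never established.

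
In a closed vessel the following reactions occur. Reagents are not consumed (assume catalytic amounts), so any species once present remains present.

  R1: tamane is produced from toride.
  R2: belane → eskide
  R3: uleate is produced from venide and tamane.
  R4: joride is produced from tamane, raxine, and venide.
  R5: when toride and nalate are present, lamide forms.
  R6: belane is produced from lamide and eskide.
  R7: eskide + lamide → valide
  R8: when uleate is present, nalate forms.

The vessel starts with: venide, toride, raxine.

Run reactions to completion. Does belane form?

No

belane would need lamide and eskide (R6), but eskide never forms.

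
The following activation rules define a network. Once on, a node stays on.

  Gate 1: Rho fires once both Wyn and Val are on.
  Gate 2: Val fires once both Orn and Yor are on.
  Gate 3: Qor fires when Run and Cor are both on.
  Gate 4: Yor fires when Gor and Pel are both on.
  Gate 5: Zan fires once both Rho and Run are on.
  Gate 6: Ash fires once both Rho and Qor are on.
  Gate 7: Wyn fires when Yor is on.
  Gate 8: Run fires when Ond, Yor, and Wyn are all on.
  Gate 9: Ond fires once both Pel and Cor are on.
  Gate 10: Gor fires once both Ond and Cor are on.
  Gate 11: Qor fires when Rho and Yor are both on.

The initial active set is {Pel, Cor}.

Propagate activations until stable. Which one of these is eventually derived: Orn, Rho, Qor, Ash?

Qor

Gate 9: Pel and Cor on → Ond on.
Gate 10: Ond and Cor on → Gor on.
Gor and Pel are on, so Yor fires (Gate 4).
Gate 7: Yor on → Wyn on.
Gate 8: Ond, Yor, and Wyn on → Run on.
Run and Cor are on, so Qor fires (Gate 3).
Ash would need Rho and Qor (Gate 6), but Rho never turns on. No rule produces Orn, and it is not given. Rho would need Wyn and Val (Gate 1), but Val never turns on.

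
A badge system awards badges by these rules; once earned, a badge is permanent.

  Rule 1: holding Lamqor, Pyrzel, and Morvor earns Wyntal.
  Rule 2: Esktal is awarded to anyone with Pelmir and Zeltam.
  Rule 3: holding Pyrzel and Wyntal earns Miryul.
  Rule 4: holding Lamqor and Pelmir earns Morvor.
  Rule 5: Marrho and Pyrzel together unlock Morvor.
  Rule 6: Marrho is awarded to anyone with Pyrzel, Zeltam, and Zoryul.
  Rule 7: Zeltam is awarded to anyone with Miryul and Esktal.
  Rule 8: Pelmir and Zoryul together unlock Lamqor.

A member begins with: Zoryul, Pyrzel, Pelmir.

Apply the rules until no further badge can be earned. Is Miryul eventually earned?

Yes

With Pelmir and Zoryul, Lamqor is earned (Rule 8).
With Lamqor and Pelmir, Morvor is earned (Rule 4).
With Lamqor, Pyrzel, and Morvor, Wyntal is earned (Rule 1).
With Pyrzel and Wyntal, Miryul is earned (Rule 3).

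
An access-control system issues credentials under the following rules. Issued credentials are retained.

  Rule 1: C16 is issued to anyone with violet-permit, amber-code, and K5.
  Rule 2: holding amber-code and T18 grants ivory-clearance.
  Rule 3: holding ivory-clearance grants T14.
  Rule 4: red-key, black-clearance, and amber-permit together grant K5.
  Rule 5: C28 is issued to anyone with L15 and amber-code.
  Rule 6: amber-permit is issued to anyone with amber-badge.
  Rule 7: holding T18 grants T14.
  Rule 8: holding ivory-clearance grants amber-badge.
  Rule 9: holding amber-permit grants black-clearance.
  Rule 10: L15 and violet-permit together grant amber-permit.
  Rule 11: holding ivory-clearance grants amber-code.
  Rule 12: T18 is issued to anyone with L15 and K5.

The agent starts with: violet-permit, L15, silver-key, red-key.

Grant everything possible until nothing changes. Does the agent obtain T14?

Yes

Holding L15 and violet-permit grants amber-permit (Rule 10).
Holding amber-permit grants black-clearance (Rule 9).
Holding red-key, black-clearance, and amber-permit grants K5 (Rule 4).
Holding L15 and K5 grants T18 (Rule 12).
Holding T18 grants T14 (Rule 7).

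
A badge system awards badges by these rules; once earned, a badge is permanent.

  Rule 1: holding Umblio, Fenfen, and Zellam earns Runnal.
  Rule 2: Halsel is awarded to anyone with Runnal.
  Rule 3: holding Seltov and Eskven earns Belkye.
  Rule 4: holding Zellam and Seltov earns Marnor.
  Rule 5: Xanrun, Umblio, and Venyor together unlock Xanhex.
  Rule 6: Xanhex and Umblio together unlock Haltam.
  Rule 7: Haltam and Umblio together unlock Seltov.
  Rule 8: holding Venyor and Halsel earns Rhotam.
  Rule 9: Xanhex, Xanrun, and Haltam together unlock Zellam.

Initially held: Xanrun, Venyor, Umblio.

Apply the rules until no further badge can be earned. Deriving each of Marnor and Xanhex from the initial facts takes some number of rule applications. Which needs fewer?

Xanhex: With Xanrun, Umblio, and Venyor, Xanhex is earned (Rule 5). [1 rule application]
Marnor: With Xanrun, Umblio, and Venyor, Xanhex is earned (Rule 5). With Xanhex and Umblio, Haltam is earned (Rule 6). With Haltam and Umblio, Seltov is earned (Rule 7). With Xanhex, Xanrun, and Haltam, Zellam is earned (Rule 9). With Zellam and Seltov, Marnor is earned (Rule 4). [5 rule applications]
Xanhex needs fewer.

Xanhex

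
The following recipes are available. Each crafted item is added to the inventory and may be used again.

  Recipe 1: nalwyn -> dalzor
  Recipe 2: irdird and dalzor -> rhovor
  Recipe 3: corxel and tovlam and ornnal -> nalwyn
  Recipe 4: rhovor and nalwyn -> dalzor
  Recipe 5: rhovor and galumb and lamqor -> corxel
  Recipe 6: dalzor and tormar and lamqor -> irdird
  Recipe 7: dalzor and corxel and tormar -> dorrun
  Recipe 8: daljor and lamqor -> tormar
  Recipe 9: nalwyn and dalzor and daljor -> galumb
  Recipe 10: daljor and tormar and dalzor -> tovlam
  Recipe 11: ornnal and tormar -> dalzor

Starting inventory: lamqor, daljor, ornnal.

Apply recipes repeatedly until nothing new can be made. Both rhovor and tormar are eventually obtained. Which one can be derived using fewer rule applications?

tormar: Using Recipe 8, daljor and lamqor make tormar. [1 rule application]
rhovor: Using Recipe 8, daljor and lamqor make tormar. Using Recipe 11, ornnal and tormar make dalzor. Using Recipe 6, dalzor, tormar, and lamqor make irdird. irdird and dalzor -> rhovor (Recipe 2). [4 rule applications]
tormar needs fewer.

tormar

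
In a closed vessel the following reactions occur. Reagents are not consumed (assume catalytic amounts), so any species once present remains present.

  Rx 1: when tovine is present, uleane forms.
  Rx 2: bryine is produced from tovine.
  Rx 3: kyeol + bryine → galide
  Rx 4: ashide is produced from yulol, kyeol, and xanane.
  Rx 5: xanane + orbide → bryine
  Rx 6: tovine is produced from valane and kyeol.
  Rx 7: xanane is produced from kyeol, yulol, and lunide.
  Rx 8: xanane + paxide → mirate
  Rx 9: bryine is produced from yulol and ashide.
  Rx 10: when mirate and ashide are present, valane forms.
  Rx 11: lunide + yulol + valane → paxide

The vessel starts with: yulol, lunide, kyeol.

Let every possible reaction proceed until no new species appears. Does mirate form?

No

mirate would need xanane and paxide (Rx 8), but paxide never forms.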